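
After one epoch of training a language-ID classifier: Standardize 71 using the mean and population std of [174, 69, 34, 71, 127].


μ = 95, σ = 49.4732
z = (71 - 95)/49.4732 = -0.4851

-0.4851


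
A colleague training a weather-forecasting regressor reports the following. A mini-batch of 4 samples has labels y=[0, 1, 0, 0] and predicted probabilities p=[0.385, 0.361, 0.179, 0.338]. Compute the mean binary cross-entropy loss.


L[0] = -ln(1-0.385) = -ln(0.615) = 0.4861
L[1] = -ln(0.361) = 1.0189
L[2] = -ln(1-0.179) = -ln(0.821) = 0.1972
L[3] = -ln(1-0.338) = -ln(0.662) = 0.4125
mean = (0.4861 + 1.0189 + 0.1972 + 0.4125)/4 = 0.5287

0.5287


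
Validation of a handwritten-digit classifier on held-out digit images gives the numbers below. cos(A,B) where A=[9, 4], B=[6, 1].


A·B = 9·6 + 4·1 = 58
‖A‖ = √97 = 9.8489, ‖B‖ = √37 = 6.0828
cos = 58/(√97·√37) = 58/√3589 = 0.9681

0.9681


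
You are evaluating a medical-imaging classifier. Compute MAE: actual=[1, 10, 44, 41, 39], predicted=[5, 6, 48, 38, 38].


Absolute errors: |1-5|=4, |10-6|=4, |44-48|=4, |41-38|=3, |39-38|=1
Sum = 16
MAE = 16/5 = 16/5

16/5


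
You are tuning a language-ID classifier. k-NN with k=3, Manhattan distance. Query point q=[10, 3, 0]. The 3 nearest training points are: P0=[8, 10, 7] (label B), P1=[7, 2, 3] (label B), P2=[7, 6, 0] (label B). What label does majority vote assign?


d(q,P0) = 16  (label B)
d(q,P1) = 7  (label B)
d(q,P2) = 6  (label B)
Votes: A=0, B=3
Majority → B

B


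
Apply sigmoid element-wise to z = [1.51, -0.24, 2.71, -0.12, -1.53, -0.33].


σ(1.51) = 1/(1+e^-1.51) = 0.8191
σ(-0.24) = 1/(1+e^0.24) = 0.4403
σ(2.71) = 1/(1+e^-2.71) = 0.9376
σ(-0.12) = 1/(1+e^0.12) = 0.47
σ(-1.53) = 1/(1+e^1.53) = 0.178
σ(-0.33) = 1/(1+e^0.33) = 0.4182
result = [0.8191, 0.4403, 0.9376, 0.47, 0.178, 0.4182]

[0.8191, 0.4403, 0.9376, 0.47, 0.178, 0.4182]


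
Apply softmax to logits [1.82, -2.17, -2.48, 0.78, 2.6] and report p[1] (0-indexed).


Exponentials: e^1.82=6.1719, e^-2.17=0.1142, e^-2.48=0.0837, e^0.78=2.1815, e^2.6=13.4637
Sum = 22.015
Softmax = [0.2803, 0.0052, 0.0038, 0.0991, 0.6116]
p[1] = 0.1142/22.015 = 0.0052

0.0052


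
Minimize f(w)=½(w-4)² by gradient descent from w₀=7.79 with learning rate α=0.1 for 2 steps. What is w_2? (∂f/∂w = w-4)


step 1: grad = 7.79-4 = 3.79; w = 7.79 - 0.1·(3.79) = 7.411
step 2: grad = 7.411-4 = 3.411; w = 7.411 - 0.1·(3.411) = 7.0699

7.0699


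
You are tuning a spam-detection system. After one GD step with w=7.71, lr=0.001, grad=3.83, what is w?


w_new = w - α·∇
= 7.71 - 0.001·3.83
= 7.71 - 0.00383
= 7.70617

7.70617


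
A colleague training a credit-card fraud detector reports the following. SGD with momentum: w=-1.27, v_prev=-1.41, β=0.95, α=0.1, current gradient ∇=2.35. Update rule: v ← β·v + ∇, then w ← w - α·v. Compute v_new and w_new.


v_new = 0.95·-1.41 + 2.35 = -1.3395 + 2.35 = 1.0105
w_new = -1.27 - 0.1·1.0105 = -1.27 - 0.10105 = -1.37105

v_new=1.0105, w_new=-1.37105


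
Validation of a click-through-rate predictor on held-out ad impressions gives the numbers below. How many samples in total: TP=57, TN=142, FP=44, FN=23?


Total = TP + TN + FP + FN
= 57 + 142 + 44 + 23
= 266
(Predicted positive: 101, predicted negative: 165)

266


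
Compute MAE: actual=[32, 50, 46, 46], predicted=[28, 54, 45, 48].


Absolute errors: |32-28|=4, |50-54|=4, |46-45|=1, |46-48|=2
Sum = 11
MAE = 11/4 = 11/4

11/4


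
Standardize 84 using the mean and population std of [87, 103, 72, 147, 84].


μ = 98.6, σ = 26.1427
z = (84 - 98.6)/26.1427 = -0.5585

-0.5585


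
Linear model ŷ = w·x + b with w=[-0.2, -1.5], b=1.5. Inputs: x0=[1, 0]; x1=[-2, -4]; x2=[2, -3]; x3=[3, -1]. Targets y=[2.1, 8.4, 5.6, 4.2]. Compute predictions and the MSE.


ŷ0 = (-0.2)·(1) + (-1.5)·(0) + 1.5 = 1.3
ŷ1 = (-0.2)·(-2) + (-1.5)·(-4) + 1.5 = 7.9
ŷ2 = (-0.2)·(2) + (-1.5)·(-3) + 1.5 = 5.6
ŷ3 = (-0.2)·(3) + (-1.5)·(-1) + 1.5 = 2.4
errors² = [0.64, 0.25, 0.0, 3.24]
MSE = 4.1300/4 = 1.0325

1.0325


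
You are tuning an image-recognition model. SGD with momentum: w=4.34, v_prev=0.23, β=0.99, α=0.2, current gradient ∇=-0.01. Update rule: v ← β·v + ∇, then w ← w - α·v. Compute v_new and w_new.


v_new = 0.99·0.23 - 0.01 = 0.2277 - 0.01 = 0.2177
w_new = 4.34 - 0.2·0.2177 = 4.34 - 0.04354 = 4.29646

v_new=0.2177, w_new=4.29646


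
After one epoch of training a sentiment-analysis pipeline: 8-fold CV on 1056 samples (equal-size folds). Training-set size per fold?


Fold size = 1056/8 = 132
Training per fold = 1056 - 132 = 924

924


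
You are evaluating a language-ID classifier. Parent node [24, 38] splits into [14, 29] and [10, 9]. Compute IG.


Parent = [24, 38], H_parent = 0.9629
H_left = 0.9103 (n=43), H_right = 0.998 (n=19)
H_children = (43/62)·0.9103 + (19/62)·0.998 = 0.9372
IG = 0.9629 - 0.9372 = 0.0257

0.0257


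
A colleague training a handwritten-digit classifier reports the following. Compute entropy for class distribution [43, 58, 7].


Probabilities: [43/108, 58/108, 7/108] ≈ [0.3981, 0.537, 0.0648]
H = -((43/108)·log₂(43/108) + (58/108)·log₂(58/108) + (7/108)·log₂(7/108))
  = 1.2665 bits

1.2665 bits


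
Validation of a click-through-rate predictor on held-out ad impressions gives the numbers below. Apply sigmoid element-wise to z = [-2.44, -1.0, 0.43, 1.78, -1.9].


σ(-2.44) = 1/(1+e^2.44) = 0.0802
σ(-1.0) = 1/(1+e^1.0) = 0.2689
σ(0.43) = 1/(1+e^-0.43) = 0.6059
σ(1.78) = 1/(1+e^-1.78) = 0.8557
σ(-1.9) = 1/(1+e^1.9) = 0.1301
result = [0.0802, 0.2689, 0.6059, 0.8557, 0.1301]

[0.0802, 0.2689, 0.6059, 0.8557, 0.1301]


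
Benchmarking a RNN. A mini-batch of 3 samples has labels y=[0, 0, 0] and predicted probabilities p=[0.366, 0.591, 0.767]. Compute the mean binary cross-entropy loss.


L[0] = -ln(1-0.366) = -ln(0.634) = 0.4557
L[1] = -ln(1-0.591) = -ln(0.409) = 0.894
L[2] = -ln(1-0.767) = -ln(0.233) = 1.4567
mean = (0.4557 + 0.894 + 1.4567)/3 = 0.9355

0.9355


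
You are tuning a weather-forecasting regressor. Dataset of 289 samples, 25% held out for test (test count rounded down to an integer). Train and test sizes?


Test = ⌊289·25/100⌋ = 72
Train = 289 - 72 = 217

Train: 217, Test: 72


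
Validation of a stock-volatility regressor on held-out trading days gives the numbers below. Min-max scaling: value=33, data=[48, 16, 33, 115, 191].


min=16, max=191
(33-16)/(191-16) = 17/175 = 0.0971

0.0971


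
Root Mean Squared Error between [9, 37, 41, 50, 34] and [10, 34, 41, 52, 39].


MSE = 39/5 = 7.8
RMSE = √(39/5) = 2.7928

2.7928


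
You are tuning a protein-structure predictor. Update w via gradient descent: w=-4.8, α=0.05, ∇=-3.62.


w_new = w - α·∇
= -4.8 - 0.05·-3.62
= -4.8 + 0.181
= -4.619

-4.619


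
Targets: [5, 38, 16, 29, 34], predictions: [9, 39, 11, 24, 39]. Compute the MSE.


Squared errors: (5-9)²=16, (38-39)²=1, (16-11)²=25, (29-24)²=25, (34-39)²=25
Sum = 92
MSE = 92/5 = 92/5

92/5


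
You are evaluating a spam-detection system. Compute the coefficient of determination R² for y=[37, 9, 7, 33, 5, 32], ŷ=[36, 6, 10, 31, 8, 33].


ȳ = 20.5
SS_res = Σ(y-ŷ)² = 33
SS_tot = Σ(y-ȳ)² = 1115.5
R² = 1 - SS_res/SS_tot = 1 - 0.0296 = 0.9704

0.9704


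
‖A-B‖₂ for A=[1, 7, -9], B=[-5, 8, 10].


d = √((1+ 5)² + (7-8)² + (-9-10)²)
  = √(36 + 1 + 361)
  = √398 = 19.9499

19.9499


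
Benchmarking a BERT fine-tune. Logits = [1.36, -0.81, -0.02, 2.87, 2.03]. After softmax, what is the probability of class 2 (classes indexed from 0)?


Exponentials: e^1.36=3.8962, e^-0.81=0.4449, e^-0.02=0.9802, e^2.87=17.637, e^2.03=7.6141
Sum = 30.5724
Softmax = [0.1274, 0.0146, 0.0321, 0.5769, 0.2491]
p[2] = 0.9802/30.5724 = 0.0321

0.0321


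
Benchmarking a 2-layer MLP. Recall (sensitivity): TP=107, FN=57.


Recall = TP/(TP+FN)
= 107/(107+57)
= 107/164 = 65.24%

65.24%


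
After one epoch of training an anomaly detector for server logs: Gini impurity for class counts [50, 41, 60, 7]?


Probabilities: [50/158, 41/158, 60/158, 7/158] ≈ [0.3165, 0.2595, 0.3797, 0.0443]
Σpᵢ² = (2500 + 1681 + 3600 + 49)/158² = 7830/24964
Gini = 1 - Σpᵢ² = 1 - 7830/24964 = 0.6863

0.6863


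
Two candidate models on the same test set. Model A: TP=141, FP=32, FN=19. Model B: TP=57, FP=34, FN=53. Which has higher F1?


Model A: P=141/173=0.815, R=141/160=0.8812, F1=2PR/(P+R)=2TP/(2TP+FP+FN)=282/333=0.8468
Model B: P=57/91=0.6264, R=57/110=0.5182, F1=2PR/(P+R)=2TP/(2TP+FP+FN)=114/201=0.5672
0.8468 > 0.5672 → Model A

Model A


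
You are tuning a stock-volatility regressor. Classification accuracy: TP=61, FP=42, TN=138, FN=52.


Accuracy = (TP+TN)/(TP+TN+FP+FN)
= (61+138)/(293)
= 199/293 = 67.92%

67.92%


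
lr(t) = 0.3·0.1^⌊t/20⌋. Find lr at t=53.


n_drops = ⌊53/20⌋ = 2
lr = 0.3·0.1^2 = 0.3·0.01 = 0.003

0.003


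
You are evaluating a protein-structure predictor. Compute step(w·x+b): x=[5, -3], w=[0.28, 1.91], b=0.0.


z = (5)·(0.28) + (-3)·(1.91) + 0.0
  = -4.33
step(z) = 0 (z<0)

0


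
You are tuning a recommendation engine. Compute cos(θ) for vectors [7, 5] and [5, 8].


A·B = 7·5 + 5·8 = 75
‖A‖ = √74 = 8.6023, ‖B‖ = √89 = 9.434
cos = 75/(√74·√89) = 75/√6586 = 0.9242

0.9242


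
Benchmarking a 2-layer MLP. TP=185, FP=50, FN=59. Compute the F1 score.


Precision = 185/235 = 0.7872
Recall = 185/244 = 0.7582
F1 = 2·P·R/(P+R) = 2·TP/(2·TP+FP+FN) = 370/(370+50+59) = 370/479 = 0.7724

0.7724


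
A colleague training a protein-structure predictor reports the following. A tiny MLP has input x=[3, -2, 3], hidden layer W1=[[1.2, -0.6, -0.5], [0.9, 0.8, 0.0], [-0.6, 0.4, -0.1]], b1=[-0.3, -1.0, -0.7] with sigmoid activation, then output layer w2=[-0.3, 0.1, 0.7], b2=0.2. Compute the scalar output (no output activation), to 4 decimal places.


z1[0] = (1.2)·(3) + (-0.6)·(-2) + (-0.5)·(3) - 0.3 = 3.0
z1[1] = (0.9)·(3) + (0.8)·(-2) + (0.0)·(3) - 1.0 = 0.1
z1[2] = (-0.6)·(3) + (0.4)·(-2) + (-0.1)·(3) - 0.7 = -3.6
h = sigmoid(z1) = [0.9526, 0.525, 0.0266]
output = (-0.3)·(0.9526) + (0.1)·(0.525) + (0.7)·(0.0266) + 0.2 = -0.0147

-0.0147


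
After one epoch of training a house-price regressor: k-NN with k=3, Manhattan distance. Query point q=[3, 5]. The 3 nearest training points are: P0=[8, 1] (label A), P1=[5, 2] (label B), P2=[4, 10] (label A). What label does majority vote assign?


d(q,P0) = 9  (label A)
d(q,P1) = 5  (label B)
d(q,P2) = 6  (label A)
Votes: A=2, B=1
Majority → A

A


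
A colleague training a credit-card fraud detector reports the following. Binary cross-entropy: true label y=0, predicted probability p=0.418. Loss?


BCE = -[y·ln(p) + (1-y)·ln(1-p)]
= -0 - 1·ln(1-0.418)
= -ln(0.582) = 0.5413

0.5413


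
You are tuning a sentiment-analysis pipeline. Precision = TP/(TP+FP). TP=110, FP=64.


Precision = TP/(TP+FP)
= 110/(110+64)
= 110/174 = 63.22%

63.22%


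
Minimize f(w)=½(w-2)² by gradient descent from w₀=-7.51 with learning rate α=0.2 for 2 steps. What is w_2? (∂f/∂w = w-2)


step 1: grad = -7.51-2 = -9.51; w = -7.51 - 0.2·(-9.51) = -5.608
step 2: grad = -5.608-2 = -7.608; w = -5.608 - 0.2·(-7.608) = -4.0864

-4.0864


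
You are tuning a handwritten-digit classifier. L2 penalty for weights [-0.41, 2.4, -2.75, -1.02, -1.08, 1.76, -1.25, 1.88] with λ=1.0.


‖w‖₂² = (-0.41)² + (2.4)² + (-2.75)² + (-1.02)² + (-1.08)² + (1.76)² + (-1.25)² + (1.88)²
     = 0.1681 + 5.76 + 7.5625 + 1.0404 + 1.1664 + 3.0976 + 1.5625 + 3.5344
     = 23.8919
λ·‖w‖₂² = 1.0·23.8919 = 23.8919

23.8919


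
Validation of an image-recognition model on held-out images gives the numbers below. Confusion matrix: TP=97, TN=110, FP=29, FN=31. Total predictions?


Total = TP + TN + FP + FN
= 97 + 110 + 29 + 31
= 267
(Predicted positive: 126, predicted negative: 141)

267


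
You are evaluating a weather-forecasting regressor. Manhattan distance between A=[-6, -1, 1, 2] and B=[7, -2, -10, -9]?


d = |-6-7| + |-1+ 2| + |1+ 10| + |2+ 9|
  = 13 + 1 + 11 + 11
  = 36

36


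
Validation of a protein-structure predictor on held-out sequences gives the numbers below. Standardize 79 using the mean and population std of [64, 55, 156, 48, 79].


μ = 80.4, σ = 39.1949
z = (79 - 80.4)/39.1949 = -0.0357

-0.0357


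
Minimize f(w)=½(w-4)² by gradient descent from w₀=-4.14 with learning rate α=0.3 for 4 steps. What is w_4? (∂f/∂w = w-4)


step 1: grad = -4.14-4 = -8.14; w = -4.14 - 0.3·(-8.14) = -1.698
step 2: grad = -1.698-4 = -5.698; w = -1.698 - 0.3·(-5.698) = 0.0114
step 3: grad = 0.0114-4 = -3.9886; w = 0.0114 - 0.3·(-3.9886) = 1.20798
step 4: grad = 1.20798-4 = -2.79202; w = 1.20798 - 0.3·(-2.79202) = 2.045586

2.045586


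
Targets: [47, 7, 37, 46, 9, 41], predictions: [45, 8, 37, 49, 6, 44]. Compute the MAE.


Absolute errors: |47-45|=2, |7-8|=1, |37-37|=0, |46-49|=3, |9-6|=3, |41-44|=3
Sum = 12
MAE = 12/6 = 2

2


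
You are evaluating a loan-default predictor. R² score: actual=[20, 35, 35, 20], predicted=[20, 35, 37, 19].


ȳ = 27.5
SS_res = Σ(y-ŷ)² = 5
SS_tot = Σ(y-ȳ)² = 225
R² = 1 - SS_res/SS_tot = 1 - 0.0222 = 0.9778

0.9778


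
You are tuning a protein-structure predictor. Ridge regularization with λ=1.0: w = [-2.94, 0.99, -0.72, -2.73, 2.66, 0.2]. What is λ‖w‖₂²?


‖w‖₂² = (-2.94)² + (0.99)² + (-0.72)² + (-2.73)² + (2.66)² + (0.2)²
     = 8.6436 + 0.9801 + 0.5184 + 7.4529 + 7.0756 + 0.04
     = 24.7106
λ·‖w‖₂² = 1.0·24.7106 = 24.7106

24.7106


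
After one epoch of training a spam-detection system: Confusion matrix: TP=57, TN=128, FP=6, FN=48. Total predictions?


Total = TP + TN + FP + FN
= 57 + 128 + 6 + 48
= 239
(Predicted positive: 63, predicted negative: 176)

239


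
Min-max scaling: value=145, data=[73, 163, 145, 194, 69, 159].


min=69, max=194
(145-69)/(194-69) = 76/125 = 0.608

0.608


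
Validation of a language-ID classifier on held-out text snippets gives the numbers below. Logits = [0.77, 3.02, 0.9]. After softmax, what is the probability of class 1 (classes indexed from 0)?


Exponentials: e^0.77=2.1598, e^3.02=20.4913, e^0.9=2.4596
Sum = 25.1107
Softmax = [0.086, 0.816, 0.098]
p[1] = 20.4913/25.1107 = 0.816

0.816


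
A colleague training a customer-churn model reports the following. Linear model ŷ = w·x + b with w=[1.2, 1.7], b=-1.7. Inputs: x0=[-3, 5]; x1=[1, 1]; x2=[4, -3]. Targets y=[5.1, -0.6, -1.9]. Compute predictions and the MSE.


ŷ0 = (1.2)·(-3) + (1.7)·(5) - 1.7 = 3.2
ŷ1 = (1.2)·(1) + (1.7)·(1) - 1.7 = 1.2
ŷ2 = (1.2)·(4) + (1.7)·(-3) - 1.7 = -2.0
errors² = [3.61, 3.24, 0.01]
MSE = 6.8600/3 = 2.2867

2.2867


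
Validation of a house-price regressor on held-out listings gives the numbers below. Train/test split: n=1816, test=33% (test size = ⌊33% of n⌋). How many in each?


Test = ⌊1816·33/100⌋ = 599
Train = 1816 - 599 = 1217

Train: 1217, Test: 599


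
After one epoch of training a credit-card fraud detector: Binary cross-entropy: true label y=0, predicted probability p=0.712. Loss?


BCE = -[y·ln(p) + (1-y)·ln(1-p)]
= -0 - 1·ln(1-0.712)
= -ln(0.288) = 1.2448

1.2448


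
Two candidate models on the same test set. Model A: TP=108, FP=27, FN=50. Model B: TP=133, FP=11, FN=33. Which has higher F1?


Model A: P=108/135=0.8, R=108/158=0.6835, F1=2PR/(P+R)=2TP/(2TP+FP+FN)=216/293=0.7372
Model B: P=133/144=0.9236, R=133/166=0.8012, F1=2PR/(P+R)=2TP/(2TP+FP+FN)=266/310=0.8581
0.7372 < 0.8581 → Model B

Model B


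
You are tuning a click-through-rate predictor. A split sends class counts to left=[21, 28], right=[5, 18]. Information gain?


Parent = [26, 46], H_parent = 0.9436
H_left = 0.9852 (n=49), H_right = 0.7554 (n=23)
H_children = (49/72)·0.9852 + (23/72)·0.7554 = 0.9118
IG = 0.9436 - 0.9118 = 0.0318

0.0318


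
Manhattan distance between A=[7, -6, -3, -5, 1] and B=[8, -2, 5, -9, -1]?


d = |7-8| + |-6+ 2| + |-3-5| + |-5+ 9| + |1+ 1|
  = 1 + 4 + 8 + 4 + 2
  = 19

19


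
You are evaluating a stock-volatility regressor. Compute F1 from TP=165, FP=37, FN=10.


Precision = 165/202 = 0.8168
Recall = 165/175 = 0.9429
F1 = 2·P·R/(P+R) = 2·TP/(2·TP+FP+FN) = 330/(330+37+10) = 330/377 = 0.8753

0.8753


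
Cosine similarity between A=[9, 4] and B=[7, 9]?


A·B = 9·7 + 4·9 = 99
‖A‖ = √97 = 9.8489, ‖B‖ = √130 = 11.4018
cos = 99/(√97·√130) = 99/√12610 = 0.8816

0.8816


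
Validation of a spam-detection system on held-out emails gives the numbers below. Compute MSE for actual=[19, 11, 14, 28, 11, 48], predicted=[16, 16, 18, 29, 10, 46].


Squared errors: (19-16)²=9, (11-16)²=25, (14-18)²=16, (28-29)²=1, (11-10)²=1, (48-46)²=4
Sum = 56
MSE = 56/6 = 28/3

28/3


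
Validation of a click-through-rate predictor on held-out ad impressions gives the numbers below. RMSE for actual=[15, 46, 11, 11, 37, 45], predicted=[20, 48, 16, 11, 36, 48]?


MSE = 64/6 = 10.6667
RMSE = √(64/6) = 3.266

3.266


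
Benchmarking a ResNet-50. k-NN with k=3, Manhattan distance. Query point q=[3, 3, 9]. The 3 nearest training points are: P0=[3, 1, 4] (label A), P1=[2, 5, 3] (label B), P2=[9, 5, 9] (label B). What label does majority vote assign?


d(q,P0) = 7  (label A)
d(q,P1) = 9  (label B)
d(q,P2) = 8  (label B)
Votes: A=1, B=2
Majority → B

B


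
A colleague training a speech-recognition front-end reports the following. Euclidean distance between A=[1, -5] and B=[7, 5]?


d = √((1-7)² + (-5-5)²)
  = √(36 + 100)
  = √136 = 11.6619

11.6619


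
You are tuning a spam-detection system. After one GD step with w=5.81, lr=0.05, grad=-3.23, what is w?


w_new = w - α·∇
= 5.81 - 0.05·-3.23
= 5.81 + 0.1615
= 5.9715

5.9715


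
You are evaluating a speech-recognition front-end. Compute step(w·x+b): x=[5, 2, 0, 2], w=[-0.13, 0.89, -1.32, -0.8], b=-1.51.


z = (5)·(-0.13) + (2)·(0.89) + (0)·(-1.32) + (2)·(-0.8) - 1.51
  = -1.98
step(z) = 0 (z<0)

0


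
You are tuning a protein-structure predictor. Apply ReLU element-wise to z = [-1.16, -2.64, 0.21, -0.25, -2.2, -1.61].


ReLU(-1.16) = max(0, -1.16) = 0.0
ReLU(-2.64) = max(0, -2.64) = 0.0
ReLU(0.21) = max(0, 0.21) = 0.21
ReLU(-0.25) = max(0, -0.25) = 0.0
ReLU(-2.2) = max(0, -2.2) = 0.0
ReLU(-1.61) = max(0, -1.61) = 0.0
result = [0.0, 0.0, 0.21, 0.0, 0.0, 0.0]

[0.0, 0.0, 0.21, 0.0, 0.0, 0.0]


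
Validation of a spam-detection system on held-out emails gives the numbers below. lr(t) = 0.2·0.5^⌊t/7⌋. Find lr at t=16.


n_drops = ⌊16/7⌋ = 2
lr = 0.2·0.5^2 = 0.2·0.25 = 0.05

0.05


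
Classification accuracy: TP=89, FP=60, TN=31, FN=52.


Accuracy = (TP+TN)/(TP+TN+FP+FN)
= (89+31)/(232)
= 120/232 = 51.72%

51.72%


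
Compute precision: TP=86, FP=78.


Precision = TP/(TP+FP)
= 86/(86+78)
= 86/164 = 52.44%

52.44%


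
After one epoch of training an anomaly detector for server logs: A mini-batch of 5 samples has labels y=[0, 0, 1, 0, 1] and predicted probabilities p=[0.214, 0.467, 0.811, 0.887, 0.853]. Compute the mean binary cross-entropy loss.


L[0] = -ln(1-0.214) = -ln(0.786) = 0.2408
L[1] = -ln(1-0.467) = -ln(0.533) = 0.6292
L[2] = -ln(0.811) = 0.2095
L[3] = -ln(1-0.887) = -ln(0.113) = 2.1804
L[4] = -ln(0.853) = 0.159
mean = (0.2408 + 0.6292 + 0.2095 + 2.1804 + 0.159)/5 = 0.6838

0.6838


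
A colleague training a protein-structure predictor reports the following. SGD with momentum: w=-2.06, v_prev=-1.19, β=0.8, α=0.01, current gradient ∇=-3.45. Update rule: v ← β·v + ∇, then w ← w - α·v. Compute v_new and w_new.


v_new = 0.8·-1.19 - 3.45 = -0.952 - 3.45 = -4.402
w_new = -2.06 - 0.01·-4.402 = -2.06 + 0.04402 = -2.01598

v_new=-4.402, w_new=-2.01598


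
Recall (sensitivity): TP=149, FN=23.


Recall = TP/(TP+FN)
= 149/(149+23)
= 149/172 = 86.63%

86.63%


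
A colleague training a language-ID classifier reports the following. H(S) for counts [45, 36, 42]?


Probabilities: [45/123, 36/123, 42/123] ≈ [0.3659, 0.2927, 0.3415]
H = -((45/123)·log₂(45/123) + (36/123)·log₂(36/123) + (42/123)·log₂(42/123))
  = 1.5789 bits

1.5789 bits


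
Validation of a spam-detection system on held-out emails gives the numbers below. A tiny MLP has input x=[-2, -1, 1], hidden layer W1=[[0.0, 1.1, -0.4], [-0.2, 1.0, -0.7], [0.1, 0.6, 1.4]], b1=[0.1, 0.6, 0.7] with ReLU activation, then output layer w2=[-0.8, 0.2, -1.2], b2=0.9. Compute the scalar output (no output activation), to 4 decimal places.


z1[0] = (0.0)·(-2) + (1.1)·(-1) + (-0.4)·(1) + 0.1 = -1.4
z1[1] = (-0.2)·(-2) + (1.0)·(-1) + (-0.7)·(1) + 0.6 = -0.7
z1[2] = (0.1)·(-2) + (0.6)·(-1) + (1.4)·(1) + 0.7 = 1.3
h = ReLU(z1) = [0.0, 0.0, 1.3]
output = (-0.8)·(0.0) + (0.2)·(0.0) + (-1.2)·(1.3) + 0.9 = -0.66

-0.66


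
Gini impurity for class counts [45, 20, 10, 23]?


Probabilities: [45/98, 20/98, 10/98, 23/98] ≈ [0.4592, 0.2041, 0.102, 0.2347]
Σpᵢ² = (2025 + 400 + 100 + 529)/98² = 3054/9604
Gini = 1 - Σpᵢ² = 1 - 3054/9604 = 0.682

0.682


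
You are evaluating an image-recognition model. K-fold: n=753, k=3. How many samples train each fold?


Fold size = 753/3 = 251
Training per fold = 753 - 251 = 502

502


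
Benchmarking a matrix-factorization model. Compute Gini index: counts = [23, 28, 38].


Probabilities: [23/89, 28/89, 38/89] ≈ [0.2584, 0.3146, 0.427]
Σpᵢ² = (529 + 784 + 1444)/89² = 2757/7921
Gini = 1 - Σpᵢ² = 1 - 2757/7921 = 0.6519

0.6519


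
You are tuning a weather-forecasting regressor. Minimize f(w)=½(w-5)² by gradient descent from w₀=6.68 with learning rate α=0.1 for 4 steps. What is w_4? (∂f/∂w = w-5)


step 1: grad = 6.68-5 = 1.68; w = 6.68 - 0.1·(1.68) = 6.512
step 2: grad = 6.512-5 = 1.512; w = 6.512 - 0.1·(1.512) = 6.3608
step 3: grad = 6.3608-5 = 1.3608; w = 6.3608 - 0.1·(1.3608) = 6.22472
step 4: grad = 6.22472-5 = 1.22472; w = 6.22472 - 0.1·(1.22472) = 6.102248

6.102248


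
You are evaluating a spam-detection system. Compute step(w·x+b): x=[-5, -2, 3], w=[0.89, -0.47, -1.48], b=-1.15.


z = (-5)·(0.89) + (-2)·(-0.47) + (3)·(-1.48) - 1.15
  = -9.1
step(z) = 0 (z<0)

0


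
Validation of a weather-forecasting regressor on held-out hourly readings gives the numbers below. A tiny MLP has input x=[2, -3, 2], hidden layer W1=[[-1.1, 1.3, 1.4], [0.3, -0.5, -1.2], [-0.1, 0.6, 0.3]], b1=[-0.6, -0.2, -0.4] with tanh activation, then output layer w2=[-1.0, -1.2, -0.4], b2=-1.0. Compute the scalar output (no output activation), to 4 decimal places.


z1[0] = (-1.1)·(2) + (1.3)·(-3) + (1.4)·(2) - 0.6 = -3.9
z1[1] = (0.3)·(2) + (-0.5)·(-3) + (-1.2)·(2) - 0.2 = -0.5
z1[2] = (-0.1)·(2) + (0.6)·(-3) + (0.3)·(2) - 0.4 = -1.8
h = tanh(z1) = [-0.9992, -0.4621, -0.9468]
output = (-1.0)·(-0.9992) + (-1.2)·(-0.4621) + (-0.4)·(-0.9468) - 1.0 = 0.9324

0.9324


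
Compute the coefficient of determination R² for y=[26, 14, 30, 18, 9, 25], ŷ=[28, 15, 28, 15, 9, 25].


ȳ = 20.3333
SS_res = Σ(y-ŷ)² = 18
SS_tot = Σ(y-ȳ)² = 321.33
R² = 1 - SS_res/SS_tot = 1 - 0.056 = 0.944

0.944


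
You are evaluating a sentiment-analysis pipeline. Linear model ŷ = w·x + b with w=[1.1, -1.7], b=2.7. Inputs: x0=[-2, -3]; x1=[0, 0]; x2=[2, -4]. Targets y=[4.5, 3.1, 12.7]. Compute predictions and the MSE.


ŷ0 = (1.1)·(-2) + (-1.7)·(-3) + 2.7 = 5.6
ŷ1 = (1.1)·(0) + (-1.7)·(0) + 2.7 = 2.7
ŷ2 = (1.1)·(2) + (-1.7)·(-4) + 2.7 = 11.7
errors² = [1.21, 0.16, 1.0]
MSE = 2.3700/3 = 0.79

0.79


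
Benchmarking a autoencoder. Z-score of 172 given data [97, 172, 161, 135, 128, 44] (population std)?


μ = 122.8333, σ = 42.6826
z = (172 - 122.8333)/42.6826 = 1.1519

1.1519


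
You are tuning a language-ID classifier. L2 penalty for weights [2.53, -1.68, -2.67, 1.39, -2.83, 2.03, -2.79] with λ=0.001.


‖w‖₂² = (2.53)² + (-1.68)² + (-2.67)² + (1.39)² + (-2.83)² + (2.03)² + (-2.79)²
     = 6.4009 + 2.8224 + 7.1289 + 1.9321 + 8.0089 + 4.1209 + 7.7841
     = 38.1982
λ·‖w‖₂² = 0.001·38.1982 = 0.038198

0.038198


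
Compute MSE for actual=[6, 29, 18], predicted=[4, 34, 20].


Squared errors: (6-4)²=4, (29-34)²=25, (18-20)²=4
Sum = 33
MSE = 33/3 = 11

11


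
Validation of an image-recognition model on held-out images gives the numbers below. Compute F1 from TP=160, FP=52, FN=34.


Precision = 160/212 = 0.7547
Recall = 160/194 = 0.8247
F1 = 2·P·R/(P+R) = 2·TP/(2·TP+FP+FN) = 320/(320+52+34) = 320/406 = 0.7882

0.7882


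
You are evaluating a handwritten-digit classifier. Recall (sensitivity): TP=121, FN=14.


Recall = TP/(TP+FN)
= 121/(121+14)
= 121/135 = 89.63%

89.63%


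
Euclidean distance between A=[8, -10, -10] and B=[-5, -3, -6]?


d = √((8+ 5)² + (-10+ 3)² + (-10+ 6)²)
  = √(169 + 49 + 16)
  = √234 = 15.2971

15.2971


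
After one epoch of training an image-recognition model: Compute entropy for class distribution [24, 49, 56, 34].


Probabilities: [24/163, 49/163, 56/163, 34/163] ≈ [0.1472, 0.3006, 0.3436, 0.2086]
H = -((24/163)·log₂(24/163) + (49/163)·log₂(49/163) + (56/163)·log₂(56/163) + (34/163)·log₂(34/163))
  = 1.9294 bits

1.9294 bits


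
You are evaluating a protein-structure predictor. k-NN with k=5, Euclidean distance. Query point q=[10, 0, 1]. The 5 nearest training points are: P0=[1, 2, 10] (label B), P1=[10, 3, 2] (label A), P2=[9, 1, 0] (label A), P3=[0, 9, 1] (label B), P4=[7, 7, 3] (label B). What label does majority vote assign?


d(q,P0) = 12.8841  (label B)
d(q,P1) = 3.1623  (label A)
d(q,P2) = 1.7321  (label A)
d(q,P3) = 13.4536  (label B)
d(q,P4) = 7.874  (label B)
Votes: A=2, B=3
Majority → B

B


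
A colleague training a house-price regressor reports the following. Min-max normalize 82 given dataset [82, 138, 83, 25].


min=25, max=138
(82-25)/(138-25) = 57/113 = 0.5044

0.5044


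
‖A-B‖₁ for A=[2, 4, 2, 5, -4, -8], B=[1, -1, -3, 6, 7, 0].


d = |2-1| + |4+ 1| + |2+ 3| + |5-6| + |-4-7| + |-8-0|
  = 1 + 5 + 5 + 1 + 11 + 8
  = 31

31


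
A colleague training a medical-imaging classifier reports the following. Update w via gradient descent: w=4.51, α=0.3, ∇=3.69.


w_new = w - α·∇
= 4.51 - 0.3·3.69
= 4.51 - 1.107
= 3.403

3.403


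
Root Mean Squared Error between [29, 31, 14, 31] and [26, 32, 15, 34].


MSE = 20/4 = 5
RMSE = √(20/4) = 2.2361

2.2361


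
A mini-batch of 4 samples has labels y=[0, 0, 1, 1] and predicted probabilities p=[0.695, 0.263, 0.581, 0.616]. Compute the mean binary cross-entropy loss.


L[0] = -ln(1-0.695) = -ln(0.305) = 1.1874
L[1] = -ln(1-0.263) = -ln(0.737) = 0.3052
L[2] = -ln(0.581) = 0.543
L[3] = -ln(0.616) = 0.4845
mean = (1.1874 + 0.3052 + 0.543 + 0.4845)/4 = 0.63

0.63


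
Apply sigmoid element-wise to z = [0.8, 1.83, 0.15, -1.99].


σ(0.8) = 1/(1+e^-0.8) = 0.69
σ(1.83) = 1/(1+e^-1.83) = 0.8618
σ(0.15) = 1/(1+e^-0.15) = 0.5374
σ(-1.99) = 1/(1+e^1.99) = 0.1203
result = [0.69, 0.8618, 0.5374, 0.1203]

[0.69, 0.8618, 0.5374, 0.1203]


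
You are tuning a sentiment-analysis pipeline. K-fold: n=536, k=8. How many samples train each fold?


Fold size = 536/8 = 67
Training per fold = 536 - 67 = 469

469


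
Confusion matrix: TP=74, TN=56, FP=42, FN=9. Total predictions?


Total = TP + TN + FP + FN
= 74 + 56 + 42 + 9
= 181
(Predicted positive: 116, predicted negative: 65)

181


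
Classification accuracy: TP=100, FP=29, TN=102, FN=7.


Accuracy = (TP+TN)/(TP+TN+FP+FN)
= (100+102)/(238)
= 202/238 = 84.87%

84.87%


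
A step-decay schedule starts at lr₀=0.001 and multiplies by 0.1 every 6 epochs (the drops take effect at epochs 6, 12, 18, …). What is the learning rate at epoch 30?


n_drops = ⌊30/6⌋ = 5
lr = 0.001·0.1^5 = 0.001·0.00001 = 0.00000001

0.00000001


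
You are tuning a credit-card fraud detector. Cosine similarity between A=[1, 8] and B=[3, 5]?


A·B = 1·3 + 8·5 = 43
‖A‖ = √65 = 8.0623, ‖B‖ = √34 = 5.831
cos = 43/(√65·√34) = 43/√2210 = 0.9147

0.9147


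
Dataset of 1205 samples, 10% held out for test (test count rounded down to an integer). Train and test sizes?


Test = ⌊1205·10/100⌋ = 120
Train = 1205 - 120 = 1085

Train: 1085, Test: 120


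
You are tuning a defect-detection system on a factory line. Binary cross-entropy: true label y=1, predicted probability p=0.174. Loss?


BCE = -[y·ln(p) + (1-y)·ln(1-p)]
= -1·ln(0.174) - 0
= -ln(0.174) = 1.7487

1.7487


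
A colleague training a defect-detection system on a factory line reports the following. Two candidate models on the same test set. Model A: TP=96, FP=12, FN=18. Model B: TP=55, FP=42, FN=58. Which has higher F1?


Model A: P=96/108=0.8889, R=96/114=0.8421, F1=2PR/(P+R)=2TP/(2TP+FP+FN)=192/222=0.8649
Model B: P=55/97=0.567, R=55/113=0.4867, F1=2PR/(P+R)=2TP/(2TP+FP+FN)=110/210=0.5238
0.8649 > 0.5238 → Model A

Model A


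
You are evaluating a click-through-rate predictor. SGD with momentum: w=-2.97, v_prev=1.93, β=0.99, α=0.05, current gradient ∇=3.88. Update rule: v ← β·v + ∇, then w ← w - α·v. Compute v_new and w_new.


v_new = 0.99·1.93 + 3.88 = 1.9107 + 3.88 = 5.7907
w_new = -2.97 - 0.05·5.7907 = -2.97 - 0.289535 = -3.259535

v_new=5.7907, w_new=-3.259535


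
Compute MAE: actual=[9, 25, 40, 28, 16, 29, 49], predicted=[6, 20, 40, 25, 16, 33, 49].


Absolute errors: |9-6|=3, |25-20|=5, |40-40|=0, |28-25|=3, |16-16|=0, |29-33|=4, |49-49|=0
Sum = 15
MAE = 15/7 = 15/7

15/7


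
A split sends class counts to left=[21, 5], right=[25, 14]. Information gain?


Parent = [46, 19], H_parent = 0.8717
H_left = 0.7063 (n=26), H_right = 0.9418 (n=39)
H_children = (26/65)·0.7063 + (39/65)·0.9418 = 0.8476
IG = 0.8717 - 0.8476 = 0.0241

0.0241


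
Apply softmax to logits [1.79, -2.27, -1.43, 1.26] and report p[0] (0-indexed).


Exponentials: e^1.79=5.9895, e^-2.27=0.1033, e^-1.43=0.2393, e^1.26=3.5254
Sum = 9.8575
Softmax = [0.6076, 0.0105, 0.0243, 0.3576]
p[0] = 5.9895/9.8575 = 0.6076

0.6076


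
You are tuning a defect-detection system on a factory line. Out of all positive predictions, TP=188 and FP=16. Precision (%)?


Precision = TP/(TP+FP)
= 188/(188+16)
= 188/204 = 92.16%

92.16%


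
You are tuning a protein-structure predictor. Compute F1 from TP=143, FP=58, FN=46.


Precision = 143/201 = 0.7114
Recall = 143/189 = 0.7566
F1 = 2·P·R/(P+R) = 2·TP/(2·TP+FP+FN) = 286/(286+58+46) = 286/390 = 0.7333

0.7333


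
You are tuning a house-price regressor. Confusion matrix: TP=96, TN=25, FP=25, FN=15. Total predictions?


Total = TP + TN + FP + FN
= 96 + 25 + 25 + 15
= 161
(Predicted positive: 121, predicted negative: 40)

161


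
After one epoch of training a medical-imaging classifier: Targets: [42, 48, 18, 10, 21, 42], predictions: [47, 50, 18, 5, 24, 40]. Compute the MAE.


Absolute errors: |42-47|=5, |48-50|=2, |18-18|=0, |10-5|=5, |21-24|=3, |42-40|=2
Sum = 17
MAE = 17/6 = 17/6

17/6


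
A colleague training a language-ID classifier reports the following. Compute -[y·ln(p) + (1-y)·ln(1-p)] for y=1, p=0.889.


BCE = -[y·ln(p) + (1-y)·ln(1-p)]
= -1·ln(0.889) - 0
= -ln(0.889) = 0.1177

0.1177


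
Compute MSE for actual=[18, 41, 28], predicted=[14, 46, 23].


Squared errors: (18-14)²=16, (41-46)²=25, (28-23)²=25
Sum = 66
MSE = 66/3 = 22

22


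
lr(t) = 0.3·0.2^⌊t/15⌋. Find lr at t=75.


n_drops = ⌊75/15⌋ = 5
lr = 0.3·0.2^5 = 0.3·0.00032 = 0.000096

0.000096


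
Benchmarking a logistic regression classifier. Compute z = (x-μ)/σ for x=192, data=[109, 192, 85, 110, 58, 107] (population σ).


μ = 110.1667, σ = 40.9529
z = (192 - 110.1667)/40.9529 = 1.9982

1.9982


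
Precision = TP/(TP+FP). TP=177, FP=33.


Precision = TP/(TP+FP)
= 177/(177+33)
= 177/210 = 84.29%

84.29%


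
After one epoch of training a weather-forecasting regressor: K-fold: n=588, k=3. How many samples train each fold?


Fold size = 588/3 = 196
Training per fold = 588 - 196 = 392

392


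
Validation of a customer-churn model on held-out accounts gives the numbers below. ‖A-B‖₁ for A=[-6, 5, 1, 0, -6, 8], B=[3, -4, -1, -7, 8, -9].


d = |-6-3| + |5+ 4| + |1+ 1| + |0+ 7| + |-6-8| + |8+ 9|
  = 9 + 9 + 2 + 7 + 14 + 17
  = 58

58


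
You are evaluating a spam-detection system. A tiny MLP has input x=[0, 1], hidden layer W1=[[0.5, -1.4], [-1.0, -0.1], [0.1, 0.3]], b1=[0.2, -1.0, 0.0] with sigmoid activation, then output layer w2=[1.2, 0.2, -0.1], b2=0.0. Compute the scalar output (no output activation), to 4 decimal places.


z1[0] = (0.5)·(0) + (-1.4)·(1) + 0.2 = -1.2
z1[1] = (-1.0)·(0) + (-0.1)·(1) - 1.0 = -1.1
z1[2] = (0.1)·(0) + (0.3)·(1) + 0.0 = 0.3
h = sigmoid(z1) = [0.2315, 0.2497, 0.5744]
output = (1.2)·(0.2315) + (0.2)·(0.2497) + (-0.1)·(0.5744) + 0.0 = 0.2703

0.2703


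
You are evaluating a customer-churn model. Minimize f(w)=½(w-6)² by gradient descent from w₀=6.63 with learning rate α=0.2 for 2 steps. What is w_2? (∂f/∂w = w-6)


step 1: grad = 6.63-6 = 0.63; w = 6.63 - 0.2·(0.63) = 6.504
step 2: grad = 6.504-6 = 0.504; w = 6.504 - 0.2·(0.504) = 6.4032

6.4032


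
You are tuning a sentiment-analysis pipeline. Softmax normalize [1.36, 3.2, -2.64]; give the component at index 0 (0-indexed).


Exponentials: e^1.36=3.8962, e^3.2=24.5325, e^-2.64=0.0714
Sum = 28.5001
Softmax = [0.1367, 0.8608, 0.0025]
p[0] = 3.8962/28.5001 = 0.1367

0.1367


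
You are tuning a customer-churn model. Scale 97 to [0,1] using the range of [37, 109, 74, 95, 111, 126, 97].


min=37, max=126
(97-37)/(126-37) = 60/89 = 0.6742

0.6742


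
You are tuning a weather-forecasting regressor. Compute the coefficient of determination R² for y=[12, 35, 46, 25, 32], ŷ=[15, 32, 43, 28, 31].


ȳ = 30
SS_res = Σ(y-ŷ)² = 37
SS_tot = Σ(y-ȳ)² = 634
R² = 1 - SS_res/SS_tot = 1 - 0.0584 = 0.9416

0.9416


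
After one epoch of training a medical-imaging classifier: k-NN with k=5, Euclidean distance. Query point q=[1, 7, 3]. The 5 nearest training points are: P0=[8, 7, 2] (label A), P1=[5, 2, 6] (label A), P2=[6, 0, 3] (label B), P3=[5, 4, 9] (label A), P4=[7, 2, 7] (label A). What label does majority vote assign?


d(q,P0) = 7.0711  (label A)
d(q,P1) = 7.0711  (label A)
d(q,P2) = 8.6023  (label B)
d(q,P3) = 7.8102  (label A)
d(q,P4) = 8.775  (label A)
Votes: A=4, B=1
Majority → A

A


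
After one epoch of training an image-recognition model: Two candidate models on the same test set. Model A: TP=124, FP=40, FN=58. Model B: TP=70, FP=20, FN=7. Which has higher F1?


Model A: P=124/164=0.7561, R=124/182=0.6813, F1=2PR/(P+R)=2TP/(2TP+FP+FN)=248/346=0.7168
Model B: P=70/90=0.7778, R=70/77=0.9091, F1=2PR/(P+R)=2TP/(2TP+FP+FN)=140/167=0.8383
0.7168 < 0.8383 → Model B

Model B


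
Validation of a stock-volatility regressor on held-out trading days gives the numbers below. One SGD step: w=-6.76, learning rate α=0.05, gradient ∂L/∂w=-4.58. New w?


w_new = w - α·∇
= -6.76 - 0.05·-4.58
= -6.76 + 0.229
= -6.531

-6.531


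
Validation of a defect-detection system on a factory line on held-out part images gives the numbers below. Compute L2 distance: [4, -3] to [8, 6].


d = √((4-8)² + (-3-6)²)
  = √(16 + 81)
  = √97 = 9.8489

9.8489


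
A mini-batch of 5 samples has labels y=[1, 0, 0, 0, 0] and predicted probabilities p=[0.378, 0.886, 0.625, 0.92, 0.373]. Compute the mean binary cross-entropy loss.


L[0] = -ln(0.378) = 0.9729
L[1] = -ln(1-0.886) = -ln(0.114) = 2.1716
L[2] = -ln(1-0.625) = -ln(0.375) = 0.9808
L[3] = -ln(1-0.92) = -ln(0.08) = 2.5257
L[4] = -ln(1-0.373) = -ln(0.627) = 0.4668
mean = (0.9729 + 2.1716 + 0.9808 + 2.5257 + 0.4668)/5 = 1.4236

1.4236


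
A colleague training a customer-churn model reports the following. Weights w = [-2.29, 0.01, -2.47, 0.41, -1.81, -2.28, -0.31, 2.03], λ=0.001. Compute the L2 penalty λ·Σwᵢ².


‖w‖₂² = (-2.29)² + (0.01)² + (-2.47)² + (0.41)² + (-1.81)² + (-2.28)² + (-0.31)² + (2.03)²
     = 5.2441 + 0.0001 + 6.1009 + 0.1681 + 3.2761 + 5.1984 + 0.0961 + 4.1209
     = 24.2047
λ·‖w‖₂² = 0.001·24.2047 = 0.024205

0.024205


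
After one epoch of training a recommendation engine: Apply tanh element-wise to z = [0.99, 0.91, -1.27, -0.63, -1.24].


tanh(0.99) = 0.7574
tanh(0.91) = 0.7211
tanh(-1.27) = -0.8538
tanh(-0.63) = -0.5581
tanh(-1.24) = -0.8455
result = [0.7574, 0.7211, -0.8538, -0.5581, -0.8455]

[0.7574, 0.7211, -0.8538, -0.5581, -0.8455]


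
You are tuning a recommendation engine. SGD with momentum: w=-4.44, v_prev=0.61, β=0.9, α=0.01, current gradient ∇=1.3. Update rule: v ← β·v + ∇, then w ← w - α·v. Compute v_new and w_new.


v_new = 0.9·0.61 + 1.3 = 0.549 + 1.3 = 1.849
w_new = -4.44 - 0.01·1.849 = -4.44 - 0.01849 = -4.45849

v_new=1.849, w_new=-4.45849


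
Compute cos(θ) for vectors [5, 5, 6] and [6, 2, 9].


A·B = 5·6 + 5·2 + 6·9 = 94
‖A‖ = √86 = 9.2736, ‖B‖ = √121 = 11
cos = 94/(√86·√121) = 94/√10406 = 0.9215

0.9215


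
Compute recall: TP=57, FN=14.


Recall = TP/(TP+FN)
= 57/(57+14)
= 57/71 = 80.28%

80.28%


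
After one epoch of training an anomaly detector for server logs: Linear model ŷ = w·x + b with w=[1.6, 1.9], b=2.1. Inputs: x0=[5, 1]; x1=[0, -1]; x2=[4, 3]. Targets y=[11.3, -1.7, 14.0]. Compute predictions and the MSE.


ŷ0 = (1.6)·(5) + (1.9)·(1) + 2.1 = 12.0
ŷ1 = (1.6)·(0) + (1.9)·(-1) + 2.1 = 0.2
ŷ2 = (1.6)·(4) + (1.9)·(3) + 2.1 = 14.2
errors² = [0.49, 3.61, 0.04]
MSE = 4.1400/3 = 1.38

1.38


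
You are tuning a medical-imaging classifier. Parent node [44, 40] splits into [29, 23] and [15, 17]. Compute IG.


Parent = [44, 40], H_parent = 0.9984
H_left = 0.9904 (n=52), H_right = 0.9972 (n=32)
H_children = (52/84)·0.9904 + (32/84)·0.9972 = 0.993
IG = 0.9984 - 0.993 = 0.0054

0.0054


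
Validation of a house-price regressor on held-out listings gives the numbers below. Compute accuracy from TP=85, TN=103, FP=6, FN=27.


Accuracy = (TP+TN)/(TP+TN+FP+FN)
= (85+103)/(221)
= 188/221 = 85.07%

85.07%


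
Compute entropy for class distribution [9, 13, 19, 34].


Probabilities: [9/75, 13/75, 19/75, 34/75] ≈ [0.12, 0.1733, 0.2533, 0.4533]
H = -((9/75)·log₂(9/75) + (13/75)·log₂(13/75) + (19/75)·log₂(19/75) + (34/75)·log₂(34/75))
  = 1.8246 bits

1.8246 bits


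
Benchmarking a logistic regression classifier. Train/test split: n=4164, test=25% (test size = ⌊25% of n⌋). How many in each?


Test = ⌊4164·25/100⌋ = 1041
Train = 4164 - 1041 = 3123

Train: 3123, Test: 1041


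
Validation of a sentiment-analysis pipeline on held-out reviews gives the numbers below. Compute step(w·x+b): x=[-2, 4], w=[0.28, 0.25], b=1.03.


z = (-2)·(0.28) + (4)·(0.25) + 1.03
  = 1.47
step(z) = 1 (z≥0)

1


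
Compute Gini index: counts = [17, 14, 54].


Probabilities: [17/85, 14/85, 54/85] ≈ [0.2, 0.1647, 0.6353]
Σpᵢ² = (289 + 196 + 2916)/85² = 3401/7225
Gini = 1 - Σpᵢ² = 1 - 3401/7225 = 0.5293

0.5293


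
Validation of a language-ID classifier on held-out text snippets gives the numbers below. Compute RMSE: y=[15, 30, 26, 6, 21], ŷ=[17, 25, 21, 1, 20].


MSE = 80/5 = 16
RMSE = √(80/5) = 4.0

4.0


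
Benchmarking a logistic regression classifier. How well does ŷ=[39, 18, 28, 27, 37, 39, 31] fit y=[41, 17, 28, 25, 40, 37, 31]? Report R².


ȳ = 31.2857
SS_res = Σ(y-ŷ)² = 22
SS_tot = Σ(y-ȳ)² = 457.43
R² = 1 - SS_res/SS_tot = 1 - 0.0481 = 0.9519

0.9519


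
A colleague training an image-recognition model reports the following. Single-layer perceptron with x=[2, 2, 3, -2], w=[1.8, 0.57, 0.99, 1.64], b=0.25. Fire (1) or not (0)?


z = (2)·(1.8) + (2)·(0.57) + (3)·(0.99) + (-2)·(1.64) + 0.25
  = 4.68
step(z) = 1 (z≥0)

1
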